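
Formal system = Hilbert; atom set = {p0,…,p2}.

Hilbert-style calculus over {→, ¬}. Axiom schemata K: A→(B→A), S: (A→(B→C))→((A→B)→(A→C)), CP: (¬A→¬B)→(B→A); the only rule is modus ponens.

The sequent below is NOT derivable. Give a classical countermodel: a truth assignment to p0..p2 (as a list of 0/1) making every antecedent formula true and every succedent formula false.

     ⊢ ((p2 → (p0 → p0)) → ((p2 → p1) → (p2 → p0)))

Search for a countermodel by truth-table:
  v=000: Γ:[] Δ:[((p2 → (p0 → p0)) → ((p2 → p1) → (p2 → p0)))=T] refutes=False
  v=001: Γ:[] Δ:[((p2 → (p0 → p0)) → ((p2 → p1) → (p2 → p0)))=T] refutes=False
  v=010: Γ:[] Δ:[((p2 → (p0 → p0)) → ((p2 → p1) → (p2 → p0)))=T] refutes=False
  v=011: Γ:[] Δ:[((p2 → (p0 → p0)) → ((p2 → p1) → (p2 → p0)))=F] refutes=True  ← countermodel

Result: [0, 1, 1]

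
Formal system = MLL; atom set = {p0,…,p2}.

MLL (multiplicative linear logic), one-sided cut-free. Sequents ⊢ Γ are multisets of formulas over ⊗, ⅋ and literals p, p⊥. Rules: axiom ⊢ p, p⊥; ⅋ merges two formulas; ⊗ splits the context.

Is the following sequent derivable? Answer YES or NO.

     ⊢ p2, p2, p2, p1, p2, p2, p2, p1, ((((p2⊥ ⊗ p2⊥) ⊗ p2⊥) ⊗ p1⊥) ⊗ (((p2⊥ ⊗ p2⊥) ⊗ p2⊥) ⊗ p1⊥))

Derivation trace:
[⊗]  ⊢ p2, p2, p2, p1, p2, p2, p2, p1, ((((p2⊥ ⊗ p2⊥) ⊗ p2⊥) ⊗ p1⊥) ⊗ (((p2⊥ ⊗ p2⊥) ⊗ p2⊥) ⊗ p1⊥))
  [⊗]  ⊢ p2, p2, p2, p1, (((p2⊥ ⊗ p2⊥) ⊗ p2⊥) ⊗ p1⊥)
    [⊗]  ⊢ p2, p2, p2, ((p2⊥ ⊗ p2⊥) ⊗ p2⊥)
      [⊗]  ⊢ p2, p2, (p2⊥ ⊗ p2⊥)
        [Ax]  ⊢ p2, p2⊥
        [Ax]  ⊢ p2, p2⊥
      [Ax]  ⊢ p2, p2⊥
    [Ax]  ⊢ p1, p1⊥
  [⊗]  ⊢ p2, p2, p2, p1, (((p2⊥ ⊗ p2⊥) ⊗ p2⊥) ⊗ p1⊥)
    [⊗]  ⊢ p2, p2, p2, ((p2⊥ ⊗ p2⊥) ⊗ p2⊥)
      [⊗]  ⊢ p2, p2, (p2⊥ ⊗ p2⊥)
        [Ax]  ⊢ p2, p2⊥
        [Ax]  ⊢ p2, p2⊥
      [Ax]  ⊢ p2, p2⊥
    [Ax]  ⊢ p1, p1⊥

Result: YES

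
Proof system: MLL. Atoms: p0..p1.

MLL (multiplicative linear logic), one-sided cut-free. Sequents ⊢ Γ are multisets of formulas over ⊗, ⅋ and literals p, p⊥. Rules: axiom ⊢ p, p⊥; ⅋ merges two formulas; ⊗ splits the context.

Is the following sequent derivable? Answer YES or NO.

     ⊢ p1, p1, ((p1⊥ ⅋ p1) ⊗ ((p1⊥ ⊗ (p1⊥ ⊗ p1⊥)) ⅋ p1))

Derivation trace:
[⊗]  ⊢ p1, p1, ((p1⊥ ⅋ p1) ⊗ ((p1⊥ ⊗ (p1⊥ ⊗ p1⊥)) ⅋ p1))
  [⅋]  ⊢ (p1⊥ ⅋ p1)
    [Ax]  ⊢ p1, p1⊥
  [⅋]  ⊢ p1, p1, ((p1⊥ ⊗ (p1⊥ ⊗ p1⊥)) ⅋ p1)
    [⊗]  ⊢ p1, p1, p1, (p1⊥ ⊗ (p1⊥ ⊗ p1⊥))
      [Ax]  ⊢ p1, p1⊥
      [⊗]  ⊢ p1, p1, (p1⊥ ⊗ p1⊥)
        [Ax]  ⊢ p1, p1⊥
        [Ax]  ⊢ p1, p1⊥

Result: YES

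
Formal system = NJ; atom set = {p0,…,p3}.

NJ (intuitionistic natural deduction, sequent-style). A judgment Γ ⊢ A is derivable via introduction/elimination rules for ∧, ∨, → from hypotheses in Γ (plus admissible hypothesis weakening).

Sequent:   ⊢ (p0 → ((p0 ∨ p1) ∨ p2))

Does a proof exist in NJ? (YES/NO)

Derivation (root first):
[→I]  ⊢ (p0 → ((p0 ∨ p1) ∨ p2))
  [∨I₁] p0 ⊢ ((p0 ∨ p1) ∨ p2)
    [∨I₁] p0 ⊢ (p0 ∨ p1)
      [Ax] p0 ⊢ p0

Result: YES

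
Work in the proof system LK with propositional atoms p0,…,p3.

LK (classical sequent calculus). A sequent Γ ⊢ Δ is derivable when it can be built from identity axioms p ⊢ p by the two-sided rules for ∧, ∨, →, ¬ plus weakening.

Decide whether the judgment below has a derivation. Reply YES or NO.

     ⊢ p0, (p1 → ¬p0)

Derivation trace:
[→R]  ⊢ p0, (p1 → ¬p0)
  [WL] p1 ⊢ p0, ¬p0
    [¬R]  ⊢ p0, ¬p0
      [Ax] p0 ⊢ p0

Result: YES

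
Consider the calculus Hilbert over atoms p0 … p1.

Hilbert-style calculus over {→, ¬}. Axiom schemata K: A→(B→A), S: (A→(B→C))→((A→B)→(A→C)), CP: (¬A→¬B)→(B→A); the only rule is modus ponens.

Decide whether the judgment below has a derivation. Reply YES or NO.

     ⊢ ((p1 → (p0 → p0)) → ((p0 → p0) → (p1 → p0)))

Truth-table refutation:
  v=00: Γ:[] Δ:[((p1 → (p0 → p0)) → ((p0 → p0) → (p1 → p0)))=T] refutes=False
  v=01: Γ:[] Δ:[((p1 → (p0 → p0)) → ((p0 → p0) → (p1 → p0)))=F] refutes=True  ← countermodel

Result: NO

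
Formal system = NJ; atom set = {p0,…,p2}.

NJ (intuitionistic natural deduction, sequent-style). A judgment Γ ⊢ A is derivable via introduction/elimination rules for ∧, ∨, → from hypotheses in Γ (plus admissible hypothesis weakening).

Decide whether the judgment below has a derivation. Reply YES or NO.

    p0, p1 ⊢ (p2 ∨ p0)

Proof tree:
[∨I₂] p0, p1 ⊢ (p2 ∨ p0)
  [Wk] p0, p1 ⊢ p0
    [Ax] p0 ⊢ p0

Result: YES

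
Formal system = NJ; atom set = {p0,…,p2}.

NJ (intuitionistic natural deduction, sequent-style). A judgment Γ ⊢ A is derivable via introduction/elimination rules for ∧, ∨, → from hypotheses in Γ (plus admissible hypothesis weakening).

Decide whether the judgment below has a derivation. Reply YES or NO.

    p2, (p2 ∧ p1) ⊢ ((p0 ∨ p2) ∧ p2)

Proof tree:
[∧I] p2, (p2 ∧ p1) ⊢ ((p0 ∨ p2) ∧ p2)
  [∨I₂] p2, (p2 ∧ p1) ⊢ (p0 ∨ p2)
    [Wk] p2, (p2 ∧ p1) ⊢ p2
      [Ax] p2 ⊢ p2
  [Ax] p2 ⊢ p2

Result: YES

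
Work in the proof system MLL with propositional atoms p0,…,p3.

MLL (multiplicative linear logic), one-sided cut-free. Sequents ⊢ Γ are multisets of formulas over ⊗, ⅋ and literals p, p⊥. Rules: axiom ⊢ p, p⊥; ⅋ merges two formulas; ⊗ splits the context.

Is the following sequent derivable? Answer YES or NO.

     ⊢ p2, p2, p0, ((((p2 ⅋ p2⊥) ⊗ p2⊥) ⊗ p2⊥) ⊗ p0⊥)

Proof tree:
[⊗]  ⊢ p2, p2, p0, ((((p2 ⅋ p2⊥) ⊗ p2⊥) ⊗ p2⊥) ⊗ p0⊥)
  [⊗]  ⊢ p2, p2, (((p2 ⅋ p2⊥) ⊗ p2⊥) ⊗ p2⊥)
    [⊗]  ⊢ p2, ((p2 ⅋ p2⊥) ⊗ p2⊥)
      [⅋]  ⊢ (p2 ⅋ p2⊥)
        [Ax]  ⊢ p2, p2⊥
      [Ax]  ⊢ p2, p2⊥
    [Ax]  ⊢ p2, p2⊥
  [Ax]  ⊢ p0, p0⊥

Result: YES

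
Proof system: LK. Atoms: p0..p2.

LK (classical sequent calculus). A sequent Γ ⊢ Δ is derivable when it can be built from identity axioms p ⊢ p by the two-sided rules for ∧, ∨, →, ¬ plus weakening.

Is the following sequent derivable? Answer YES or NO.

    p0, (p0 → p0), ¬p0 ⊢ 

Derivation (root first):
[¬L] p0, (p0 → p0), ¬p0 ⊢ 
  [→L] p0, (p0 → p0) ⊢ p0
    [Ax] p0 ⊢ p0
    [Ax] p0 ⊢ p0

Result: YES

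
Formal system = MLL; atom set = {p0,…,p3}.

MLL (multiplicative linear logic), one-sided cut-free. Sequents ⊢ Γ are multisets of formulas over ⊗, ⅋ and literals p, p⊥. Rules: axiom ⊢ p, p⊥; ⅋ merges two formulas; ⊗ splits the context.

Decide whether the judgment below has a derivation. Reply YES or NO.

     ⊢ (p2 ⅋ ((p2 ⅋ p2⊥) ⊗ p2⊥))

Derivation (root first):
[⅋]  ⊢ (p2 ⅋ ((p2 ⅋ p2⊥) ⊗ p2⊥))
  [⊗]  ⊢ p2, ((p2 ⅋ p2⊥) ⊗ p2⊥)
    [⅋]  ⊢ (p2 ⅋ p2⊥)
      [Ax]  ⊢ p2, p2⊥
    [Ax]  ⊢ p2, p2⊥

Result: YES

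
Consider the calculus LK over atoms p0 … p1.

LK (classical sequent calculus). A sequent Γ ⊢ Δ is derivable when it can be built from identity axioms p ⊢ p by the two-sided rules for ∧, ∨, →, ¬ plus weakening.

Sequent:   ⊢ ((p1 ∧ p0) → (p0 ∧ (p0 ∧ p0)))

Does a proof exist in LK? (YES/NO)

Derivation (root first):
[→R]  ⊢ ((p1 ∧ p0) → (p0 ∧ (p0 ∧ p0)))
  [∧L] (p1 ∧ p0) ⊢ (p0 ∧ (p0 ∧ p0))
    [∧R] p1, p0 ⊢ (p0 ∧ (p0 ∧ p0))
      [WL] p0, p1 ⊢ p0
        [Ax] p0 ⊢ p0
      [∧R] p0 ⊢ (p0 ∧ p0)
        [Ax] p0 ⊢ p0
        [Ax] p0 ⊢ p0

Result: YES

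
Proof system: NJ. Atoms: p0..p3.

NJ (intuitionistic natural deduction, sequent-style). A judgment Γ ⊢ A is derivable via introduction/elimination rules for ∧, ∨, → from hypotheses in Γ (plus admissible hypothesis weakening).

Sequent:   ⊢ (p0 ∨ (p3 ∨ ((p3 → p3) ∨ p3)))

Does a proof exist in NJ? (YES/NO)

Proof tree:
[∨I₂]  ⊢ (p0 ∨ (p3 ∨ ((p3 → p3) ∨ p3)))
  [∨I₂]  ⊢ (p3 ∨ ((p3 → p3) ∨ p3))
    [∨I₁]  ⊢ ((p3 → p3) ∨ p3)
      [→I]  ⊢ (p3 → p3)
        [Ax] p3 ⊢ p3

Result: YES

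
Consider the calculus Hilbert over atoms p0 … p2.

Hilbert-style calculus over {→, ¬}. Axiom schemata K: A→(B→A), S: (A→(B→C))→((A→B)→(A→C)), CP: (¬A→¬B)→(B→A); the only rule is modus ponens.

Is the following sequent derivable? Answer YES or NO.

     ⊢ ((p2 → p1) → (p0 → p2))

Truth-table refutation:
  v=000: Γ:[] Δ:[((p2 → p1) → (p0 → p2))=T] refutes=False
  v=001: Γ:[] Δ:[((p2 → p1) → (p0 → p2))=T] refutes=False
  v=010: Γ:[] Δ:[((p2 → p1) → (p0 → p2))=T] refutes=False
  v=011: Γ:[] Δ:[((p2 → p1) → (p0 → p2))=T] refutes=False
  v=100: Γ:[] Δ:[((p2 → p1) → (p0 → p2))=F] refutes=True  ← countermodel

Result: NO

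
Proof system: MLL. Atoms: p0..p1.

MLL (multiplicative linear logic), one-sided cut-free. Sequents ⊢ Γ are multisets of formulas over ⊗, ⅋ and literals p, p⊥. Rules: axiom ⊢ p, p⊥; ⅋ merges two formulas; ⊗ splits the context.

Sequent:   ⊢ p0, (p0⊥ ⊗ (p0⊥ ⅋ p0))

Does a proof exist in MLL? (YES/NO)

Derivation trace:
[⊗]  ⊢ p0, (p0⊥ ⊗ (p0⊥ ⅋ p0))
  [Ax]  ⊢ p0, p0⊥
  [⅋]  ⊢ (p0⊥ ⅋ p0)
    [Ax]  ⊢ p0, p0⊥

Result: YES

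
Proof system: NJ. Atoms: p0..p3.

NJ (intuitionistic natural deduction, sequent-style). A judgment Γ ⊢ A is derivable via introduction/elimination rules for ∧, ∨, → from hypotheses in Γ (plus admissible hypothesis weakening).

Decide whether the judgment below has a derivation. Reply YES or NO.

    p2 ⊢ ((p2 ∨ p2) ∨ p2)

Derivation (root first):
[∨I₁] p2 ⊢ ((p2 ∨ p2) ∨ p2)
  [∨I₂] p2 ⊢ (p2 ∨ p2)
    [Ax] p2 ⊢ p2

Result: YES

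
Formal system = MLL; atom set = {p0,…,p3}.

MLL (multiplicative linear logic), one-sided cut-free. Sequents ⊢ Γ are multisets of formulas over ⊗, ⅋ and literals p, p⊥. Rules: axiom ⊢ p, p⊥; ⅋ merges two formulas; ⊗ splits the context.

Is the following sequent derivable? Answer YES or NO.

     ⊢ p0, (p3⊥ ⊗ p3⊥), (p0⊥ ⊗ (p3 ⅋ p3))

Derivation trace:
[⊗]  ⊢ p0, (p3⊥ ⊗ p3⊥), (p0⊥ ⊗ (p3 ⅋ p3))
  [Ax]  ⊢ p0, p0⊥
  [⅋]  ⊢ (p3⊥ ⊗ p3⊥), (p3 ⅋ p3)
    [⊗]  ⊢ p3, p3, (p3⊥ ⊗ p3⊥)
      [Ax]  ⊢ p3, p3⊥
      [Ax]  ⊢ p3, p3⊥

Result: YES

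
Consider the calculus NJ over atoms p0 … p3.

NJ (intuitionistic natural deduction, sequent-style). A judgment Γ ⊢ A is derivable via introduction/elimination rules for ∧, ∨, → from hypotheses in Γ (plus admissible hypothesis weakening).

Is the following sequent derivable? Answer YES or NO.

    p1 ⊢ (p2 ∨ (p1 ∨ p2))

Proof tree:
[∨I₂] p1 ⊢ (p2 ∨ (p1 ∨ p2))
  [∨I₁] p1 ⊢ (p1 ∨ p2)
    [Ax] p1 ⊢ p1

Result: YES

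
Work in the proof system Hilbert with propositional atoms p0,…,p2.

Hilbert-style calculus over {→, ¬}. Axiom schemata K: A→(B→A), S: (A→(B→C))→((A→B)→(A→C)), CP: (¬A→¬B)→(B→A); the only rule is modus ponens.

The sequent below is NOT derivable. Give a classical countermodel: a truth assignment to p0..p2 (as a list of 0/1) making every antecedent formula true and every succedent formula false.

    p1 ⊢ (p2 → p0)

Truth-table refutation:
  v=000: Γ:[p1=F] Δ:[(p2 → p0)=T] refutes=False
  v=001: Γ:[p1=F] Δ:[(p2 → p0)=F] refutes=False
  v=010: Γ:[p1=T] Δ:[(p2 → p0)=T] refutes=False
  v=011: Γ:[p1=T] Δ:[(p2 → p0)=F] refutes=True  ← countermodel

Result: [0, 1, 1]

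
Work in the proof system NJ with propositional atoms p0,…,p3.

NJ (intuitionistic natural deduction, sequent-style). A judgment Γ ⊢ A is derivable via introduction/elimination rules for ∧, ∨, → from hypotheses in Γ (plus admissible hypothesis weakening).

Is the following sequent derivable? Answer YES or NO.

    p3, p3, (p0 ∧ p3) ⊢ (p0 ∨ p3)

Derivation trace:
[Wk] p3, p3, (p0 ∧ p3) ⊢ (p0 ∨ p3)
  [Wk] p3, p3 ⊢ (p0 ∨ p3)
    [∨I₂] p3 ⊢ (p0 ∨ p3)
      [Ax] p3 ⊢ p3

Result: YES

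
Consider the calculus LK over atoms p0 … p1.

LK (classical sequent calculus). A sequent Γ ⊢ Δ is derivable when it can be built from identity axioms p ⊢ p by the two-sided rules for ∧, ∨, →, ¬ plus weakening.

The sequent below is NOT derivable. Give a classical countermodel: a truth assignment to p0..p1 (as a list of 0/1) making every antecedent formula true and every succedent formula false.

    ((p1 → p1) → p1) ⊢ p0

Enumerate valuations to refute Γ ⊢ Δ:
  v=00: Γ:[((p1 → p1) → p1)=F] Δ:[p0=F] refutes=False
  v=01: Γ:[((p1 → p1) → p1)=T] Δ:[p0=F] refutes=True  ← countermodel

Result: [0, 1]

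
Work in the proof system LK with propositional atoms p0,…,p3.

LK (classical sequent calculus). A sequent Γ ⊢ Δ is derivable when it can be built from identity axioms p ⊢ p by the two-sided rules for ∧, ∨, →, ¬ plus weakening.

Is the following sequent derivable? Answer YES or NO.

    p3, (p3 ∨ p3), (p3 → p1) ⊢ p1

Derivation (root first):
[→L] p3, (p3 ∨ p3), (p3 → p1) ⊢ p1
  [∨L] p3, (p3 ∨ p3) ⊢ p3
    [WL] p3, p3 ⊢ p3
      [Ax] p3 ⊢ p3
    [WL] p3, p3 ⊢ p3
      [Ax] p3 ⊢ p3
  [Ax] p1 ⊢ p1

Result: YES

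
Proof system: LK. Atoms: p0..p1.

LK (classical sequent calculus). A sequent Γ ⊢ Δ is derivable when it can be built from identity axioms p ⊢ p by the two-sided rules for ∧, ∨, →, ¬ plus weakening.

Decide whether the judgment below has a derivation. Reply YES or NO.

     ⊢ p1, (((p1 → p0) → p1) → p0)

Derivation (root first):
[→R]  ⊢ p1, (((p1 → p0) → p1) → p0)
  [→L] ((p1 → p0) → p1) ⊢ p1, p0
    [→R]  ⊢ p1, (p1 → p0)
      [WR] p1 ⊢ p1, p0
        [Ax] p1 ⊢ p1
    [WR] p1 ⊢ p1, p0
      [Ax] p1 ⊢ p1

Result: YES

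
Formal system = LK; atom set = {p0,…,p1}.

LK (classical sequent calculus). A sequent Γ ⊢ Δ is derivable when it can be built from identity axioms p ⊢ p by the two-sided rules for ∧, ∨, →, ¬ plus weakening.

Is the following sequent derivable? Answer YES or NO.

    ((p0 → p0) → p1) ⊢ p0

Enumerate valuations to refute Γ ⊢ Δ:
  v=00: Γ:[((p0 → p0) → p1)=F] Δ:[p0=F] refutes=False
  v=01: Γ:[((p0 → p0) → p1)=T] Δ:[p0=F] refutes=True  ← countermodel

Result: NO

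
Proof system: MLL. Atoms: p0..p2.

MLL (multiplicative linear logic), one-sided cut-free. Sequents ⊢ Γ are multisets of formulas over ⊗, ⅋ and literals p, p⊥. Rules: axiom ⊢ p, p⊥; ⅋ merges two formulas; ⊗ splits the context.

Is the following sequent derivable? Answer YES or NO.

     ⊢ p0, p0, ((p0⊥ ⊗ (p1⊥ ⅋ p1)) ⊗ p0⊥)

Derivation (root first):
[⊗]  ⊢ p0, p0, ((p0⊥ ⊗ (p1⊥ ⅋ p1)) ⊗ p0⊥)
  [⊗]  ⊢ p0, (p0⊥ ⊗ (p1⊥ ⅋ p1))
    [Ax]  ⊢ p0, p0⊥
    [⅋]  ⊢ (p1⊥ ⅋ p1)
      [Ax]  ⊢ p1, p1⊥
  [Ax]  ⊢ p0, p0⊥

Result: YES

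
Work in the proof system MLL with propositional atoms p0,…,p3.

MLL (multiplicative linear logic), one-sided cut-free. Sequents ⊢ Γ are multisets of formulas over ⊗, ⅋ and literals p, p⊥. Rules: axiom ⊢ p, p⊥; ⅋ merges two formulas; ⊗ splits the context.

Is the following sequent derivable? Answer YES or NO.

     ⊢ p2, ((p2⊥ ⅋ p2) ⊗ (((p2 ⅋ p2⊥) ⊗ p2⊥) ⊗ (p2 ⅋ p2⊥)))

Proof tree:
[⊗]  ⊢ p2, ((p2⊥ ⅋ p2) ⊗ (((p2 ⅋ p2⊥) ⊗ p2⊥) ⊗ (p2 ⅋ p2⊥)))
  [⅋]  ⊢ (p2⊥ ⅋ p2)
    [Ax]  ⊢ p2, p2⊥
  [⊗]  ⊢ p2, (((p2 ⅋ p2⊥) ⊗ p2⊥) ⊗ (p2 ⅋ p2⊥))
    [⊗]  ⊢ p2, ((p2 ⅋ p2⊥) ⊗ p2⊥)
      [⅋]  ⊢ (p2 ⅋ p2⊥)
        [Ax]  ⊢ p2, p2⊥
      [Ax]  ⊢ p2, p2⊥
    [⅋]  ⊢ (p2 ⅋ p2⊥)
      [Ax]  ⊢ p2, p2⊥

Result: YES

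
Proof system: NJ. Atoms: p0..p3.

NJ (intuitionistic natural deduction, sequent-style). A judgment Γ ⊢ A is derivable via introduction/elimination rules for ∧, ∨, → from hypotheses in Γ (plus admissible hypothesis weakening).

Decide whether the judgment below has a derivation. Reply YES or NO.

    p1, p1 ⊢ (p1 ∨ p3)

Proof tree:
[Wk] p1, p1 ⊢ (p1 ∨ p3)
  [∨I₁] p1 ⊢ (p1 ∨ p3)
    [Ax] p1 ⊢ p1

Result: YES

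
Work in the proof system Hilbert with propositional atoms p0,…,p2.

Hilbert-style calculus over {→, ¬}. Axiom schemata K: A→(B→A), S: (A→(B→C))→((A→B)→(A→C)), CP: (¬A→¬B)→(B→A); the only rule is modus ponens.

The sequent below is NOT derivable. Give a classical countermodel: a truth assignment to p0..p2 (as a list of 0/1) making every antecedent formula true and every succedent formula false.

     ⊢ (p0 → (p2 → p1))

Search for a countermodel by truth-table:
  v=000: Γ:[] Δ:[(p0 → (p2 → p1))=T] refutes=False
  v=001: Γ:[] Δ:[(p0 → (p2 → p1))=T] refutes=False
  v=010: Γ:[] Δ:[(p0 → (p2 → p1))=T] refutes=False
  v=011: Γ:[] Δ:[(p0 → (p2 → p1))=T] refutes=False
  v=100: Γ:[] Δ:[(p0 → (p2 → p1))=T] refutes=False
  v=101: Γ:[] Δ:[(p0 → (p2 → p1))=F] refutes=True  ← countermodel

Result: [1, 0, 1]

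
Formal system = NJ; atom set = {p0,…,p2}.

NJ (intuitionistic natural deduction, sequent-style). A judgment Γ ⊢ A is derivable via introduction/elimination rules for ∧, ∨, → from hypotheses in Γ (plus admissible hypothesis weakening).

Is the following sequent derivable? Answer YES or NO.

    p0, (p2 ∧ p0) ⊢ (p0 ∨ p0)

Derivation (root first):
[∨I₂] p0, (p2 ∧ p0) ⊢ (p0 ∨ p0)
  [Wk] p0, (p2 ∧ p0) ⊢ p0
    [Ax] p0 ⊢ p0

Result: YES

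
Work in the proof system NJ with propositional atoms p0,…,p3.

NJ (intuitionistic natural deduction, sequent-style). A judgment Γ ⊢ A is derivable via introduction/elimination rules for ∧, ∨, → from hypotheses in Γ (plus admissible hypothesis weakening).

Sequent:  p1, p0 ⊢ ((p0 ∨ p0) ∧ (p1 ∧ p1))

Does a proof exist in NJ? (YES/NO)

Proof tree:
[∧I] p1, p0 ⊢ ((p0 ∨ p0) ∧ (p1 ∧ p1))
  [∨I₂] p0 ⊢ (p0 ∨ p0)
    [Ax] p0 ⊢ p0
  [∧I] p1 ⊢ (p1 ∧ p1)
    [Ax] p1 ⊢ p1
    [Ax] p1 ⊢ p1

Result: YES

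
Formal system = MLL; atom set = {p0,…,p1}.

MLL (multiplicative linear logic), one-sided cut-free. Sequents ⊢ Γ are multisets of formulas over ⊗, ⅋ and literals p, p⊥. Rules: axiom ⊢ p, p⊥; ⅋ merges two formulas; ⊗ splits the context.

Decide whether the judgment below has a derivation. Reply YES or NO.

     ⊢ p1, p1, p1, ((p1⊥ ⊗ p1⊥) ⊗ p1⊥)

Proof tree:
[⊗]  ⊢ p1, p1, p1, ((p1⊥ ⊗ p1⊥) ⊗ p1⊥)
  [⊗]  ⊢ p1, p1, (p1⊥ ⊗ p1⊥)
    [Ax]  ⊢ p1, p1⊥
    [Ax]  ⊢ p1, p1⊥
  [Ax]  ⊢ p1, p1⊥

Result: YES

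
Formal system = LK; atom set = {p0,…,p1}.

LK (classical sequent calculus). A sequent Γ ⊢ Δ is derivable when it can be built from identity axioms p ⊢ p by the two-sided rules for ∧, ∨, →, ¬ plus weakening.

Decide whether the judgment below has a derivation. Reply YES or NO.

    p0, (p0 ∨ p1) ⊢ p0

Derivation (root first):
[∨L] p0, (p0 ∨ p1) ⊢ p0
  [Ax] p0 ⊢ p0
  [WL] p0, p1 ⊢ p0
    [Ax] p0 ⊢ p0

Result: YES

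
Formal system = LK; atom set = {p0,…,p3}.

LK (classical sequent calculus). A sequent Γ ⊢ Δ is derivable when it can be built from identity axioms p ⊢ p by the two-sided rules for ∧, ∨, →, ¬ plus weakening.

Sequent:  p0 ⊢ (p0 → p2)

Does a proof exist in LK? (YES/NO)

Search for a countermodel by truth-table:
  v=0000: Γ:[p0=F] Δ:[(p0 → p2)=T] refutes=False
  v=0001: Γ:[p0=F] Δ:[(p0 → p2)=T] refutes=False
  v=0010: Γ:[p0=F] Δ:[(p0 → p2)=T] refutes=False
  v=0011: Γ:[p0=F] Δ:[(p0 → p2)=T] refutes=False
  v=0100: Γ:[p0=F] Δ:[(p0 → p2)=T] refutes=False
  v=0101: Γ:[p0=F] Δ:[(p0 → p2)=T] refutes=False
  v=0110: Γ:[p0=F] Δ:[(p0 → p2)=T] refutes=False
  v=0111: Γ:[p0=F] Δ:[(p0 → p2)=T] refutes=False
  v=1000: Γ:[p0=T] Δ:[(p0 → p2)=F] refutes=True  ← countermodel

Result: NO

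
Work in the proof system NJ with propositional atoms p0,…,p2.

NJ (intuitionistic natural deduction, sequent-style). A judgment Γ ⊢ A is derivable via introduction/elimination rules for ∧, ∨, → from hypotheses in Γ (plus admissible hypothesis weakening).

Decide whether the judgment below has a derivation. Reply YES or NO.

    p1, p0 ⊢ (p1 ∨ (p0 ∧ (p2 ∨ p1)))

Derivation (root first):
[∨I₂] p1, p0 ⊢ (p1 ∨ (p0 ∧ (p2 ∨ p1)))
  [∧I] p1, p0 ⊢ (p0 ∧ (p2 ∨ p1))
    [Ax] p0 ⊢ p0
    [∨I₂] p1 ⊢ (p2 ∨ p1)
      [Ax] p1 ⊢ p1

Result: YES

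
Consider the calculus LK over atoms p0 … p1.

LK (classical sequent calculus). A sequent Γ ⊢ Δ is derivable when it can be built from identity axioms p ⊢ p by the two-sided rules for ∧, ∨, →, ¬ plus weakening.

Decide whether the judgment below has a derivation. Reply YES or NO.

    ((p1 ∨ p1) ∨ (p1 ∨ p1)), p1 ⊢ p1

Proof tree:
[WL] ((p1 ∨ p1) ∨ (p1 ∨ p1)), p1 ⊢ p1
  [∨L] ((p1 ∨ p1) ∨ (p1 ∨ p1)) ⊢ p1
    [∨L] (p1 ∨ p1) ⊢ p1
      [Ax] p1 ⊢ p1
      [Ax] p1 ⊢ p1
    [∨L] (p1 ∨ p1) ⊢ p1
      [Ax] p1 ⊢ p1
      [Ax] p1 ⊢ p1

Result: YES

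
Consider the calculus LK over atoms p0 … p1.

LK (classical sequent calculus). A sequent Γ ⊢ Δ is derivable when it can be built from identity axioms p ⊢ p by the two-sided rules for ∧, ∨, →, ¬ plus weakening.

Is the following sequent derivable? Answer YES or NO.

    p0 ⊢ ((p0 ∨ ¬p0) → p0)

Proof tree:
[→R] p0 ⊢ ((p0 ∨ ¬p0) → p0)
  [∨L] p0, (p0 ∨ ¬p0) ⊢ p0
    [Ax] p0 ⊢ p0
    [¬L] p0, ¬p0 ⊢ 
      [Ax] p0 ⊢ p0

Result: YES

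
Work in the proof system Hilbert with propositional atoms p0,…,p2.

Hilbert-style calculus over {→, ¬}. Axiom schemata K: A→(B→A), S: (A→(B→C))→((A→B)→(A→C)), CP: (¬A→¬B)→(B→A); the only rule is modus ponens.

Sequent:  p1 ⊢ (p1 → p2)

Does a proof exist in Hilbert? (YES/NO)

Search for a countermodel by truth-table:
  v=000: Γ:[p1=F] Δ:[(p1 → p2)=T] refutes=False
  v=001: Γ:[p1=F] Δ:[(p1 → p2)=T] refutes=False
  v=010: Γ:[p1=T] Δ:[(p1 → p2)=F] refutes=True  ← countermodel

Result: NO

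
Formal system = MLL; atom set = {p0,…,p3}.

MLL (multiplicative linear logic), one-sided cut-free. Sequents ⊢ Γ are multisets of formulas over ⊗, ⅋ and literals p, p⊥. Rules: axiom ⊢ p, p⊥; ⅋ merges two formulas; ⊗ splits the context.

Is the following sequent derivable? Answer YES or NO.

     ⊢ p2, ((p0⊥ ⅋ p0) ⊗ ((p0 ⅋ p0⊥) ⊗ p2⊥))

Derivation (root first):
[⊗]  ⊢ p2, ((p0⊥ ⅋ p0) ⊗ ((p0 ⅋ p0⊥) ⊗ p2⊥))
  [⅋]  ⊢ (p0⊥ ⅋ p0)
    [Ax]  ⊢ p0, p0⊥
  [⊗]  ⊢ p2, ((p0 ⅋ p0⊥) ⊗ p2⊥)
    [⅋]  ⊢ (p0 ⅋ p0⊥)
      [Ax]  ⊢ p0, p0⊥
    [Ax]  ⊢ p2, p2⊥

Result: YES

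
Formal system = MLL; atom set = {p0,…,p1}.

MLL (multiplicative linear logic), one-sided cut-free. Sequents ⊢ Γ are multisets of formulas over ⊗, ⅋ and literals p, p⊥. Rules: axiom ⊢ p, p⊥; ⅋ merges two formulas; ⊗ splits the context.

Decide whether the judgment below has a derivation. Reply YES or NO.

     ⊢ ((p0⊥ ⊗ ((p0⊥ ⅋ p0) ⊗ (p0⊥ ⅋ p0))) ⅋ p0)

Derivation (root first):
[⅋]  ⊢ ((p0⊥ ⊗ ((p0⊥ ⅋ p0) ⊗ (p0⊥ ⅋ p0))) ⅋ p0)
  [⊗]  ⊢ p0, (p0⊥ ⊗ ((p0⊥ ⅋ p0) ⊗ (p0⊥ ⅋ p0)))
    [Ax]  ⊢ p0, p0⊥
    [⊗]  ⊢ ((p0⊥ ⅋ p0) ⊗ (p0⊥ ⅋ p0))
      [⅋]  ⊢ (p0⊥ ⅋ p0)
        [Ax]  ⊢ p0, p0⊥
      [⅋]  ⊢ (p0⊥ ⅋ p0)
        [Ax]  ⊢ p0, p0⊥

Result: YES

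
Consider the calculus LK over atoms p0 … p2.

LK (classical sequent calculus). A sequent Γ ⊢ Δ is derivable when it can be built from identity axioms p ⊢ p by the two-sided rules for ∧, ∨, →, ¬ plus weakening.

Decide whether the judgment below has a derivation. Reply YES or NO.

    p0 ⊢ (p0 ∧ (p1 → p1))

Proof tree:
[∧R] p0 ⊢ (p0 ∧ (p1 → p1))
  [Ax] p0 ⊢ p0
  [→R]  ⊢ (p1 → p1)
    [Ax] p1 ⊢ p1

Result: YES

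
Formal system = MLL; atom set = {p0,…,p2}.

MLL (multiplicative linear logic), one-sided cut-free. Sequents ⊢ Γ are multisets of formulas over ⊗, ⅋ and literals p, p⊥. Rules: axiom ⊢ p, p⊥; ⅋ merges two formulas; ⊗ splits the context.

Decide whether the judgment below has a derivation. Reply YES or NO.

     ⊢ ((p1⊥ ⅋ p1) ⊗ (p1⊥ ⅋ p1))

Proof tree:
[⊗]  ⊢ ((p1⊥ ⅋ p1) ⊗ (p1⊥ ⅋ p1))
  [⅋]  ⊢ (p1⊥ ⅋ p1)
    [Ax]  ⊢ p1, p1⊥
  [⅋]  ⊢ (p1⊥ ⅋ p1)
    [Ax]  ⊢ p1, p1⊥

Result: YES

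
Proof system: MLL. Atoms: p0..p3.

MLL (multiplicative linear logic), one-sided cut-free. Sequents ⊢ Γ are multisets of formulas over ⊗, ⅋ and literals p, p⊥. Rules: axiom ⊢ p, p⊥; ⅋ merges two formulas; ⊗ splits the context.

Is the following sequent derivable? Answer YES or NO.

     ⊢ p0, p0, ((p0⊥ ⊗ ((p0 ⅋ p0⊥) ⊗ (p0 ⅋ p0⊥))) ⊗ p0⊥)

Proof tree:
[⊗]  ⊢ p0, p0, ((p0⊥ ⊗ ((p0 ⅋ p0⊥) ⊗ (p0 ⅋ p0⊥))) ⊗ p0⊥)
  [⊗]  ⊢ p0, (p0⊥ ⊗ ((p0 ⅋ p0⊥) ⊗ (p0 ⅋ p0⊥)))
    [Ax]  ⊢ p0, p0⊥
    [⊗]  ⊢ ((p0 ⅋ p0⊥) ⊗ (p0 ⅋ p0⊥))
      [⅋]  ⊢ (p0 ⅋ p0⊥)
        [Ax]  ⊢ p0, p0⊥
      [⅋]  ⊢ (p0 ⅋ p0⊥)
        [Ax]  ⊢ p0, p0⊥
  [Ax]  ⊢ p0, p0⊥

Result: YES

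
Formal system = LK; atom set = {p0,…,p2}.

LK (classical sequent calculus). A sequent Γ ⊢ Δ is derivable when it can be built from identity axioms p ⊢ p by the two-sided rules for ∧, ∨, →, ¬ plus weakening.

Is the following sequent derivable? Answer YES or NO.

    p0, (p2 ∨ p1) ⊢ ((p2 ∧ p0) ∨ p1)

Derivation (root first):
[∨R] p0, (p2 ∨ p1) ⊢ ((p2 ∧ p0) ∨ p1)
  [∧R] p0, (p2 ∨ p1) ⊢ p1, (p2 ∧ p0)
    [∨L] (p2 ∨ p1) ⊢ p1, p2
      [Ax] p2 ⊢ p2
      [Ax] p1 ⊢ p1
    [Ax] p0 ⊢ p0

Result: YES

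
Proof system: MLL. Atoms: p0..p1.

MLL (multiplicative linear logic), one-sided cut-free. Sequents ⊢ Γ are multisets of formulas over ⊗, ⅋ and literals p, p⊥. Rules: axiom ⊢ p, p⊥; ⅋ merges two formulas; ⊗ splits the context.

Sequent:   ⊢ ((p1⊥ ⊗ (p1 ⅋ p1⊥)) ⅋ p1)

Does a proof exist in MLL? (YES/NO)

Derivation trace:
[⅋]  ⊢ ((p1⊥ ⊗ (p1 ⅋ p1⊥)) ⅋ p1)
  [⊗]  ⊢ p1, (p1⊥ ⊗ (p1 ⅋ p1⊥))
    [Ax]  ⊢ p1, p1⊥
    [⅋]  ⊢ (p1 ⅋ p1⊥)
      [Ax]  ⊢ p1, p1⊥

Result: YES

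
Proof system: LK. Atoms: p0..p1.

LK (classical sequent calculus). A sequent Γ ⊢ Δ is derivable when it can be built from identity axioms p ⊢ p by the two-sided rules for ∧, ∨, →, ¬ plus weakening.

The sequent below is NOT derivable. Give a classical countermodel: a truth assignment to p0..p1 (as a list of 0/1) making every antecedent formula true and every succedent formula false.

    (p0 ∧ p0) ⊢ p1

Truth-table refutation:
  v=00: Γ:[(p0 ∧ p0)=F] Δ:[p1=F] refutes=False
  v=01: Γ:[(p0 ∧ p0)=F] Δ:[p1=T] refutes=False
  v=10: Γ:[(p0 ∧ p0)=T] Δ:[p1=F] refutes=True  ← countermodel

Result: [1, 0]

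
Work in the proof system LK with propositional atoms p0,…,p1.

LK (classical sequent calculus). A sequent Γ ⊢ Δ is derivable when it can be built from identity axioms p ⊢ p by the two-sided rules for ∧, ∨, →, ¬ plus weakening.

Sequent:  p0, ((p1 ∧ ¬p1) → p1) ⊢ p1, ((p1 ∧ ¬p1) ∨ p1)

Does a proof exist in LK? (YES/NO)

Truth-table refutation:
  v=00: Γ:[p0=F, ((p1 ∧ ¬p1) → p1)=T] Δ:[p1=F, ((p1 ∧ ¬p1) ∨ p1)=F] refutes=False
  v=01: Γ:[p0=F, ((p1 ∧ ¬p1) → p1)=T] Δ:[p1=T, ((p1 ∧ ¬p1) ∨ p1)=T] refutes=False
  v=10: Γ:[p0=T, ((p1 ∧ ¬p1) → p1)=T] Δ:[p1=F, ((p1 ∧ ¬p1) ∨ p1)=F] refutes=True  ← countermodel

Result: NO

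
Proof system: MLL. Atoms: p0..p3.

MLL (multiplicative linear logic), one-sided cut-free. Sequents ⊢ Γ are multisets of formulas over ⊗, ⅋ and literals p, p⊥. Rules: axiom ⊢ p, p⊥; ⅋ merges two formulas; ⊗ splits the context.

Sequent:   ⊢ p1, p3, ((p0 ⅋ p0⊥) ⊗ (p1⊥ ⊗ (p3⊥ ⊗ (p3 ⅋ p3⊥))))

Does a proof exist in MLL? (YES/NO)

Derivation (root first):
[⊗]  ⊢ p1, p3, ((p0 ⅋ p0⊥) ⊗ (p1⊥ ⊗ (p3⊥ ⊗ (p3 ⅋ p3⊥))))
  [⅋]  ⊢ (p0 ⅋ p0⊥)
    [Ax]  ⊢ p0, p0⊥
  [⊗]  ⊢ p1, p3, (p1⊥ ⊗ (p3⊥ ⊗ (p3 ⅋ p3⊥)))
    [Ax]  ⊢ p1, p1⊥
    [⊗]  ⊢ p3, (p3⊥ ⊗ (p3 ⅋ p3⊥))
      [Ax]  ⊢ p3, p3⊥
      [⅋]  ⊢ (p3 ⅋ p3⊥)
        [Ax]  ⊢ p3, p3⊥

Result: YES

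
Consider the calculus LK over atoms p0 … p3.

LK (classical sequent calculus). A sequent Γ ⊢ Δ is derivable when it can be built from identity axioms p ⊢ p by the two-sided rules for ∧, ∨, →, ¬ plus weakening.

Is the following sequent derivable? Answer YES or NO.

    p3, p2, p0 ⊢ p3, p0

Derivation (root first):
[WR] p3, p2, p0 ⊢ p3, p0
  [WL] p3, p2, p0 ⊢ p3
    [WL] p3, p2 ⊢ p3
      [Ax] p3 ⊢ p3

Result: YES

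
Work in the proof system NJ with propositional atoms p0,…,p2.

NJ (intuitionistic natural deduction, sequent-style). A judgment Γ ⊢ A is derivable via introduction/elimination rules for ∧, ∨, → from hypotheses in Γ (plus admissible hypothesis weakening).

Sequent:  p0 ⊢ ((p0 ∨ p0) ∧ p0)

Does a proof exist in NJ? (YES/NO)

Derivation trace:
[∧I] p0 ⊢ ((p0 ∨ p0) ∧ p0)
  [∨I₂] p0 ⊢ (p0 ∨ p0)
    [Ax] p0 ⊢ p0
  [Ax] p0 ⊢ p0

Result: YES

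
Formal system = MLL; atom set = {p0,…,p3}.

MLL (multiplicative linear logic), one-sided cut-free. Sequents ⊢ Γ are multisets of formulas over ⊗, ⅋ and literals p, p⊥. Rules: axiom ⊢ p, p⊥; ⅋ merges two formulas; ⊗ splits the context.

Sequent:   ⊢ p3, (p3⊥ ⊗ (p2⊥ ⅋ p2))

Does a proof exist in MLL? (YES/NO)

Derivation trace:
[⊗]  ⊢ p3, (p3⊥ ⊗ (p2⊥ ⅋ p2))
  [Ax]  ⊢ p3, p3⊥
  [⅋]  ⊢ (p2⊥ ⅋ p2)
    [Ax]  ⊢ p2, p2⊥

Result: YES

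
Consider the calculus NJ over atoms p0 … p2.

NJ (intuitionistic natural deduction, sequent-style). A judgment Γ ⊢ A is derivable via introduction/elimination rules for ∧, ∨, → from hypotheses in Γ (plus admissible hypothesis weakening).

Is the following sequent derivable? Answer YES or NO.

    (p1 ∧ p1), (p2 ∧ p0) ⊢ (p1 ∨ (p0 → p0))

Derivation (root first):
[∨I₂] (p1 ∧ p1), (p2 ∧ p0) ⊢ (p1 ∨ (p0 → p0))
  [→I] (p1 ∧ p1), (p2 ∧ p0) ⊢ (p0 → p0)
    [Wk] p0, (p1 ∧ p1), (p2 ∧ p0) ⊢ p0
      [Wk] p0, (p1 ∧ p1) ⊢ p0
        [Ax] p0 ⊢ p0

Result: YES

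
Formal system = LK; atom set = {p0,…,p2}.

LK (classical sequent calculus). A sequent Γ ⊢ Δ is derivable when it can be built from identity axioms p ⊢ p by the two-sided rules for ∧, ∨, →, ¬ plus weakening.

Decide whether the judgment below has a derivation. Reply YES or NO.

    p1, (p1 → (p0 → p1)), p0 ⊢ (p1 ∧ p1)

Derivation (root first):
[∧R] p1, (p1 → (p0 → p1)), p0 ⊢ (p1 ∧ p1)
  [→L] p1, p0, (p1 → (p0 → p1)) ⊢ p1
    [Ax] p1 ⊢ p1
    [→L] p0, (p0 → p1) ⊢ p1
      [Ax] p0 ⊢ p0
      [Ax] p1 ⊢ p1
  [WL] p1, p1 ⊢ p1
    [Ax] p1 ⊢ p1

Result: YES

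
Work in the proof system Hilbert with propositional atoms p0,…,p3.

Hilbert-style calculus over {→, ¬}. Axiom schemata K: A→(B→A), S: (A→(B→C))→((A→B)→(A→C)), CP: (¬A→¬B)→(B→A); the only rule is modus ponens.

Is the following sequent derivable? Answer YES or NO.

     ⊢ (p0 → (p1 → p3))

Search for a countermodel by truth-table:
  v=0000: Γ:[] Δ:[(p0 → (p1 → p3))=T] refutes=False
  v=0001: Γ:[] Δ:[(p0 → (p1 → p3))=T] refutes=False
  v=0010: Γ:[] Δ:[(p0 → (p1 → p3))=T] refutes=False
  v=0011: Γ:[] Δ:[(p0 → (p1 → p3))=T] refutes=False
  v=0100: Γ:[] Δ:[(p0 → (p1 → p3))=T] refutes=False
  v=0101: Γ:[] Δ:[(p0 → (p1 → p3))=T] refutes=False
  v=0110: Γ:[] Δ:[(p0 → (p1 → p3))=T] refutes=False
  v=0111: Γ:[] Δ:[(p0 → (p1 → p3))=T] refutes=False
  v=1000: Γ:[] Δ:[(p0 → (p1 → p3))=T] refutes=False
  v=1001: Γ:[] Δ:[(p0 → (p1 → p3))=T] refutes=False
  v=1010: Γ:[] Δ:[(p0 → (p1 → p3))=T] refutes=False
  v=1011: Γ:[] Δ:[(p0 → (p1 → p3))=T] refutes=False
  v=1100: Γ:[] Δ:[(p0 → (p1 → p3))=F] refutes=True  ← countermodel

Result: NO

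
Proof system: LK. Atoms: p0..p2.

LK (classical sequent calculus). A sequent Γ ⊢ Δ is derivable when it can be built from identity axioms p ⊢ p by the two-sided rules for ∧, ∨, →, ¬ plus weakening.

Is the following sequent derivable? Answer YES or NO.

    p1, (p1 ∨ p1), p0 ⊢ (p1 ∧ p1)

Proof tree:
[WL] p1, (p1 ∨ p1), p0 ⊢ (p1 ∧ p1)
  [∧R] p1, (p1 ∨ p1) ⊢ (p1 ∧ p1)
    [Ax] p1 ⊢ p1
    [∨L] (p1 ∨ p1) ⊢ p1
      [Ax] p1 ⊢ p1
      [Ax] p1 ⊢ p1

Result: YES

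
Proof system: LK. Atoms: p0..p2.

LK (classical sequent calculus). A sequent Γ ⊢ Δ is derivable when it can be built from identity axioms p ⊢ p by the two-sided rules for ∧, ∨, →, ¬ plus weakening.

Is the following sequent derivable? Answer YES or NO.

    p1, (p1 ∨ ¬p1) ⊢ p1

Derivation trace:
[∨L] p1, (p1 ∨ ¬p1) ⊢ p1
  [Ax] p1 ⊢ p1
  [¬L] p1, ¬p1 ⊢ 
    [Ax] p1 ⊢ p1

Result: YES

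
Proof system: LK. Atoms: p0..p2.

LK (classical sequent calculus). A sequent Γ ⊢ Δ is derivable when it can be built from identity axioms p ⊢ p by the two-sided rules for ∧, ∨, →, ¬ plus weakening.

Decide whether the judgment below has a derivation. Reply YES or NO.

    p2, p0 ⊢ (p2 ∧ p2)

Derivation trace:
[∧R] p2, p0 ⊢ (p2 ∧ p2)
  [Ax] p2 ⊢ p2
  [WL] p2, p0 ⊢ p2
    [Ax] p2 ⊢ p2

Result: YES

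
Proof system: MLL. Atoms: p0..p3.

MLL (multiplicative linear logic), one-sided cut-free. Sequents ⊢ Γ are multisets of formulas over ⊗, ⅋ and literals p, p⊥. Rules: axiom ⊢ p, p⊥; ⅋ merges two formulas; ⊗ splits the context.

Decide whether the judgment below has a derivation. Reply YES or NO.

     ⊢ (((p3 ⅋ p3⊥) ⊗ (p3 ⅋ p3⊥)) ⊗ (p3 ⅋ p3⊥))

Derivation trace:
[⊗]  ⊢ (((p3 ⅋ p3⊥) ⊗ (p3 ⅋ p3⊥)) ⊗ (p3 ⅋ p3⊥))
  [⊗]  ⊢ ((p3 ⅋ p3⊥) ⊗ (p3 ⅋ p3⊥))
    [⅋]  ⊢ (p3 ⅋ p3⊥)
      [Ax]  ⊢ p3, p3⊥
    [⅋]  ⊢ (p3 ⅋ p3⊥)
      [Ax]  ⊢ p3, p3⊥
  [⅋]  ⊢ (p3 ⅋ p3⊥)
    [Ax]  ⊢ p3, p3⊥

Result: YES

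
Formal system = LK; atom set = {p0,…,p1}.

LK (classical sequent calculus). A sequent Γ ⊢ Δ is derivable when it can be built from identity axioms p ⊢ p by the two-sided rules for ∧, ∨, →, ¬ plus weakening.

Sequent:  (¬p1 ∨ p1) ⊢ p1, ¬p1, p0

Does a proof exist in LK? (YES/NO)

Derivation trace:
[∨L] (¬p1 ∨ p1) ⊢ p1, ¬p1, p0
  [¬R] ¬p1 ⊢ ¬p1
    [¬L] p1, ¬p1 ⊢ 
      [Ax] p1 ⊢ p1
  [WR] p1 ⊢ p1, p0
    [Ax] p1 ⊢ p1

Result: YES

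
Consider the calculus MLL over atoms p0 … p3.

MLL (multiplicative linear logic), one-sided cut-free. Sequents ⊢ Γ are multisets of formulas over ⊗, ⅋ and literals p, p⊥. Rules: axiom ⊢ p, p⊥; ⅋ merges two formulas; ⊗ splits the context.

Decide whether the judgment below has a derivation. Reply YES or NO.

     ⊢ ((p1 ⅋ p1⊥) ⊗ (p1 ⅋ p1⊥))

Proof tree:
[⊗]  ⊢ ((p1 ⅋ p1⊥) ⊗ (p1 ⅋ p1⊥))
  [⅋]  ⊢ (p1 ⅋ p1⊥)
    [Ax]  ⊢ p1, p1⊥
  [⅋]  ⊢ (p1 ⅋ p1⊥)
    [Ax]  ⊢ p1, p1⊥

Result: YES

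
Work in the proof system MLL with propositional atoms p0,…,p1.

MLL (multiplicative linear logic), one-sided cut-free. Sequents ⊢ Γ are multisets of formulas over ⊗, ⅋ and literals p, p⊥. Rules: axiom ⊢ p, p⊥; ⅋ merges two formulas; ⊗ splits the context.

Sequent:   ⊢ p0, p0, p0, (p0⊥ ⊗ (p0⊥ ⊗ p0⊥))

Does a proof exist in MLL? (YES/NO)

Derivation (root first):
[⊗]  ⊢ p0, p0, p0, (p0⊥ ⊗ (p0⊥ ⊗ p0⊥))
  [Ax]  ⊢ p0, p0⊥
  [⊗]  ⊢ p0, p0, (p0⊥ ⊗ p0⊥)
    [Ax]  ⊢ p0, p0⊥
    [Ax]  ⊢ p0, p0⊥

Result: YES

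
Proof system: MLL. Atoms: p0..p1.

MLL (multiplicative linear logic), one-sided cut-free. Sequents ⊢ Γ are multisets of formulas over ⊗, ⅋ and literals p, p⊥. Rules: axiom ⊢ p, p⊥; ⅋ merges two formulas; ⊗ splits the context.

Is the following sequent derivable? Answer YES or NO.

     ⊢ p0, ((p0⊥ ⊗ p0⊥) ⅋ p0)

Proof tree:
[⅋]  ⊢ p0, ((p0⊥ ⊗ p0⊥) ⅋ p0)
  [⊗]  ⊢ p0, p0, (p0⊥ ⊗ p0⊥)
    [Ax]  ⊢ p0, p0⊥
    [Ax]  ⊢ p0, p0⊥

Result: YES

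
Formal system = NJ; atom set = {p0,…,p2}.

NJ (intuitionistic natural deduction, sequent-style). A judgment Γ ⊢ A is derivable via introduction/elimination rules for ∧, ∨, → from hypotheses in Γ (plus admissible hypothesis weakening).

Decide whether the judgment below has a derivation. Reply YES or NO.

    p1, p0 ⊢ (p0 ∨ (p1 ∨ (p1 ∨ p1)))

Proof tree:
[∨I₂] p1, p0 ⊢ (p0 ∨ (p1 ∨ (p1 ∨ p1)))
  [Wk] p1, p0 ⊢ (p1 ∨ (p1 ∨ p1))
    [∨I₂] p1 ⊢ (p1 ∨ (p1 ∨ p1))
      [∨I₁] p1 ⊢ (p1 ∨ p1)
        [Ax] p1 ⊢ p1

Result: YES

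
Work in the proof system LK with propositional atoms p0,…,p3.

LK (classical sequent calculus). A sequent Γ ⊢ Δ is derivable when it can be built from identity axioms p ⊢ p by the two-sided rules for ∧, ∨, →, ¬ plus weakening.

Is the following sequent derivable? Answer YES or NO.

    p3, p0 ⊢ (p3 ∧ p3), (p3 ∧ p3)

Derivation (root first):
[∧R] p3, p0 ⊢ (p3 ∧ p3), (p3 ∧ p3)
  [WL] p3, p0 ⊢ (p3 ∧ p3), p3
    [WR] p3 ⊢ (p3 ∧ p3), p3
      [∧R] p3 ⊢ (p3 ∧ p3)
        [Ax] p3 ⊢ p3
        [Ax] p3 ⊢ p3
  [Ax] p3 ⊢ p3

Result: YES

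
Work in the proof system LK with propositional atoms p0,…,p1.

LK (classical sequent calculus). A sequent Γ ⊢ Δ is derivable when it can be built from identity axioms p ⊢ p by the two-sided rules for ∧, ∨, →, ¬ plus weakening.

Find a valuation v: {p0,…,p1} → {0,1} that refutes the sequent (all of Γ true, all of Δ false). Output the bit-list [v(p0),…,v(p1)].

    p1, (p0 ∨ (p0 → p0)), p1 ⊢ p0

Enumerate valuations to refute Γ ⊢ Δ:
  v=00: Γ:[p1=F, (p0 ∨ (p0 → p0))=T, p1=F] Δ:[p0=F] refutes=False
  v=01: Γ:[p1=T, (p0 ∨ (p0 → p0))=T, p1=T] Δ:[p0=F] refutes=True  ← countermodel

Result: [0, 1]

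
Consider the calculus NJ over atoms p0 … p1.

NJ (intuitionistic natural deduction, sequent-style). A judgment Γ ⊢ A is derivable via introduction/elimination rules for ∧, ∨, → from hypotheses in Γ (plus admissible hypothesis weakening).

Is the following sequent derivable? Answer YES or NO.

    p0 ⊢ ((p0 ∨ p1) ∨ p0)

Proof tree:
[∨I₁] p0 ⊢ ((p0 ∨ p1) ∨ p0)
  [∨I₁] p0 ⊢ (p0 ∨ p1)
    [Ax] p0 ⊢ p0

Result: YES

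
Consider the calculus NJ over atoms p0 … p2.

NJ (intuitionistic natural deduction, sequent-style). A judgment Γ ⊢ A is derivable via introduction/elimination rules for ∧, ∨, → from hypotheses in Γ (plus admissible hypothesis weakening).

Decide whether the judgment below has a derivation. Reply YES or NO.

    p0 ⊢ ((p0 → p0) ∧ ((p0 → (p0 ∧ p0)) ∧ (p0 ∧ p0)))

Derivation trace:
[∧I] p0 ⊢ ((p0 → p0) ∧ ((p0 → (p0 ∧ p0)) ∧ (p0 ∧ p0)))
  [→I]  ⊢ (p0 → p0)
    [Ax] p0 ⊢ p0
  [∧I] p0 ⊢ ((p0 → (p0 ∧ p0)) ∧ (p0 ∧ p0))
    [→I]  ⊢ (p0 → (p0 ∧ p0))
      [∧I] p0 ⊢ (p0 ∧ p0)
        [Ax] p0 ⊢ p0
        [Ax] p0 ⊢ p0
    [∧I] p0 ⊢ (p0 ∧ p0)
      [Ax] p0 ⊢ p0
      [Ax] p0 ⊢ p0

Result: YES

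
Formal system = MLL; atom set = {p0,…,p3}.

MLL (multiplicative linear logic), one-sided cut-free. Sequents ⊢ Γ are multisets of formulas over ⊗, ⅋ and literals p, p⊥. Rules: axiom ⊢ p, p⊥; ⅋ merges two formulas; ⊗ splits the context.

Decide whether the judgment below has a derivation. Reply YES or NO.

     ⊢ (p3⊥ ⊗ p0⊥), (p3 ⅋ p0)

Derivation (root first):
[⅋]  ⊢ (p3⊥ ⊗ p0⊥), (p3 ⅋ p0)
  [⊗]  ⊢ p3, p0, (p3⊥ ⊗ p0⊥)
    [Ax]  ⊢ p3, p3⊥
    [Ax]  ⊢ p0, p0⊥

Result: YES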